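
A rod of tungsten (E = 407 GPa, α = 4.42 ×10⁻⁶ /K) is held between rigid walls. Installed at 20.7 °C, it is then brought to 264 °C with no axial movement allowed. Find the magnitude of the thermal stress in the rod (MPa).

ΔT = 243.3 K. Constrained thermal stress σ = E·α·ΔT = 407.0×10³ MPa × 4.42×10⁻⁶ × 243.3 = 438 MPa (compressive).

438 MPa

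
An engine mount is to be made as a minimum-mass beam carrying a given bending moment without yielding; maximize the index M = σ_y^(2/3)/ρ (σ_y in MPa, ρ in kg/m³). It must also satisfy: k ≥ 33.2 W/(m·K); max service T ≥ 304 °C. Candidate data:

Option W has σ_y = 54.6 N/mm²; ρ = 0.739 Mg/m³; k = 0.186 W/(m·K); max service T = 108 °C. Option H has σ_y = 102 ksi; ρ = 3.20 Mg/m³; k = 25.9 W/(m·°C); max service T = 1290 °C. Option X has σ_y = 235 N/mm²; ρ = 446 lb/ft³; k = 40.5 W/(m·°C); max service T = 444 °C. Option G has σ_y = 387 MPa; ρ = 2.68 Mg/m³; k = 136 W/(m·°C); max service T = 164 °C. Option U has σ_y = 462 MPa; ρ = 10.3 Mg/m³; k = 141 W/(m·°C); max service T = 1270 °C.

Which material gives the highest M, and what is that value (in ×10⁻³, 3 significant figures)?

option U, M = 5.80×10⁻³

Screen on constraints: k ≥ 33.2 W/(m·K); max service T ≥ 304 °C. Survivors: option X, option U.
In SI units:
  option X: σ_y = 235.0 MPa, ρ = 7144 kg/m³
  option U: σ_y = 462.0 MPa, ρ = 10300 kg/m³
  option U: M = 5.80×10⁻³
  option X: M = 5.33×10⁻³
Option U ranks first.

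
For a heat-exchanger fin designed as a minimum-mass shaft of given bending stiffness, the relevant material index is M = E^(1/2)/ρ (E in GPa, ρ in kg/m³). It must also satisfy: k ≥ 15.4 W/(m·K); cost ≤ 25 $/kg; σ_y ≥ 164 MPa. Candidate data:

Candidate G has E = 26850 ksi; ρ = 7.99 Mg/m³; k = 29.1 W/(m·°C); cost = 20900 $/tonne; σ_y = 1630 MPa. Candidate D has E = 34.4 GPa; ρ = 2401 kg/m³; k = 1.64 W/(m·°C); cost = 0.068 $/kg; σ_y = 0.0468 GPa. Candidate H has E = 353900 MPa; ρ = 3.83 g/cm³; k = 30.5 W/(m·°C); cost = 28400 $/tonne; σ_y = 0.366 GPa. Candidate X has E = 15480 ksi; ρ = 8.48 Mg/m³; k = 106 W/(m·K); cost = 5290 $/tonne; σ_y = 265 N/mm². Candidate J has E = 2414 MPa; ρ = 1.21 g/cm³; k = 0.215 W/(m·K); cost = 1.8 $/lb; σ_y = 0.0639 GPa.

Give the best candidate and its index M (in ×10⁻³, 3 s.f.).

Screen on constraints: k ≥ 15.4 W/(m·K); cost ≤ 25 $/kg; σ_y ≥ 164 MPa. Survivors: candidate G, candidate X.
Normalizing units and computing the index:
  candidate G: E = 185.1 GPa, ρ = 7990 kg/m³
  candidate X: E = 106.7 GPa, ρ = 8480 kg/m³
  candidate G: M = 1.70×10⁻³
  candidate X: M = 1.22×10⁻³
Highest index: candidate G.

candidate G, M = 1.70×10⁻³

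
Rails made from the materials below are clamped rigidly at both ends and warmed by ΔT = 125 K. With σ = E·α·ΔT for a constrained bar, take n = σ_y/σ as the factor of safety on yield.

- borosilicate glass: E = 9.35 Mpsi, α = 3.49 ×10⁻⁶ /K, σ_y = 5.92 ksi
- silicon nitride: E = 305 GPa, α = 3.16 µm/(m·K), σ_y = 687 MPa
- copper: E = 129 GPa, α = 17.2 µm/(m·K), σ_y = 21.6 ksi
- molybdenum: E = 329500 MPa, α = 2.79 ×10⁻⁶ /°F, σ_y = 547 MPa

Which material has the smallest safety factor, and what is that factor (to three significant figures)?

copper, n = 0.537

In consistent units (E in GPa, α in ×10⁻⁶/K, σ_y in MPa):
  borosilicate glass: E = 64.47, α = 3.49, σ_y = 40.82 → σ = 28.1 MPa, n = 1.45
  silicon nitride: E = 305.0, α = 3.16, σ_y = 687.0 → σ = 120 MPa, n = 5.70
  copper: E = 129.0, α = 17.2, σ_y = 148.9 → σ = 277 MPa, n = 0.537
  molybdenum: E = 329.5, α = 5.02, σ_y = 547.0 → σ = 207 MPa, n = 2.64
Copper has the lowest safety factor, n = 0.537.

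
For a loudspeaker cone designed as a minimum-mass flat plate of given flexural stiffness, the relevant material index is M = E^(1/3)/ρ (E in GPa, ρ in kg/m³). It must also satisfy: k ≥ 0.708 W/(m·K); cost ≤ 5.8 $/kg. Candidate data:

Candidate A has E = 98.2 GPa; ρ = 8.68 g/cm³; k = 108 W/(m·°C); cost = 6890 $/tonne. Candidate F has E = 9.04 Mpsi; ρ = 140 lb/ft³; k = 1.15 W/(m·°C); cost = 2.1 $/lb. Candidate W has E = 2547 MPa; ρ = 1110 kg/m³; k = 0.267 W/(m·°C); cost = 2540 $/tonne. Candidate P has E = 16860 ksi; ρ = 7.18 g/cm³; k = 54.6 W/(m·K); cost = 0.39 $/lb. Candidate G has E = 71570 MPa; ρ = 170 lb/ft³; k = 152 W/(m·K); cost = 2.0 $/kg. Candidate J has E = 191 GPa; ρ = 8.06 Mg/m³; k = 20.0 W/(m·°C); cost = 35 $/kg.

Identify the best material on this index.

Screen on constraints: k ≥ 0.708 W/(m·K); cost ≤ 5.8 $/kg. Survivors: candidate F, candidate P, candidate G.
After converting to SI:
  candidate F: E = 62.33 GPa, ρ = 2243 kg/m³
  candidate P: E = 116.2 GPa, ρ = 7180 kg/m³
  candidate G: E = 71.57 GPa, ρ = 2723 kg/m³
  candidate F: M = 1.77×10⁻³
  candidate G: M = 1.52×10⁻³
  candidate P: M = 0.680×10⁻³
Highest index: candidate F.

candidate F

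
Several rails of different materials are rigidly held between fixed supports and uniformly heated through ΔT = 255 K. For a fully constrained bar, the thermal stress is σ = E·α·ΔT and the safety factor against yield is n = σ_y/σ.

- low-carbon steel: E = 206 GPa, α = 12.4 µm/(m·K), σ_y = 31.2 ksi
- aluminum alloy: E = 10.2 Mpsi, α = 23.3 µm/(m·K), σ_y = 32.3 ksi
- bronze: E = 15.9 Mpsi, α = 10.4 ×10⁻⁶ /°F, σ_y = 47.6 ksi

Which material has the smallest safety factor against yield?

Per material, after unit conversion:
  low-carbon steel: E = 206.0, α = 12.4, σ_y = 215.1 → σ = 651 MPa, n = 0.330
  aluminum alloy: E = 70.33, α = 23.3, σ_y = 222.7 → σ = 418 MPa, n = 0.533
  bronze: E = 109.6, α = 18.7, σ_y = 328.2 → σ = 523 MPa, n = 0.627
Low-carbon steel has the lowest safety factor, n = 0.330.

low-carbon steel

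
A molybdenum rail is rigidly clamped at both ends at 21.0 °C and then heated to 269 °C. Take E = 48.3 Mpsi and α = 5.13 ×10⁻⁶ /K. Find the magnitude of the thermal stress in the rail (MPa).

E = 48.3 Mpsi = 333.0 GPa.
ΔT = 248.0 K. Constrained thermal stress σ = E·α·ΔT = 333.0×10³ MPa × 5.13×10⁻⁶ × 248.0 = 424 MPa (compressive).

424 MPa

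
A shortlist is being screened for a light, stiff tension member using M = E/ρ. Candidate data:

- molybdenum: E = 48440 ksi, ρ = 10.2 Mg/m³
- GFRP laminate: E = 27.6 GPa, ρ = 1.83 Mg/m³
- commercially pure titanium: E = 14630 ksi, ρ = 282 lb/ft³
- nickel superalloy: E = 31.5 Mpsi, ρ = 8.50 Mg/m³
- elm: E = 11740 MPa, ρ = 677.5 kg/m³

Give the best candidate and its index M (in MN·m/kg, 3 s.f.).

In SI units:
  molybdenum: E = 334.0 GPa, ρ = 10200 kg/m³
  GFRP laminate: E = 27.60 GPa, ρ = 1830 kg/m³
  commercially pure titanium: E = 100.9 GPa, ρ = 4517 kg/m³
  nickel superalloy: E = 217.2 GPa, ρ = 8500 kg/m³
  elm: E = 11.74 GPa, ρ = 677.5 kg/m³
  molybdenum: M = 32.7 MN·m/kg
  nickel superalloy: M = 25.6 MN·m/kg
  commercially pure titanium: M = 22.3 MN·m/kg
  elm: M = 17.3 MN·m/kg
  GFRP laminate: M = 15.1 MN·m/kg
The maximum is for molybdenum.

molybdenum, M = 32.7 MN·m/kg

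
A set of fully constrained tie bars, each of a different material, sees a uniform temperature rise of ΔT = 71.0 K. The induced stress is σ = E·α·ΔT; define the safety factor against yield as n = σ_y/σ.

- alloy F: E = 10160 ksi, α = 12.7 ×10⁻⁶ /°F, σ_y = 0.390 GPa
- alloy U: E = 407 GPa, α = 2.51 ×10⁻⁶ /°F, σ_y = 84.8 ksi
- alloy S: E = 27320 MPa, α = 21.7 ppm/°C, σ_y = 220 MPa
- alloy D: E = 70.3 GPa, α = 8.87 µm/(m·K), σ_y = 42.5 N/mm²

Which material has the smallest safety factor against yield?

Converting E to GPa, α to ×10⁻⁶/K, σ_y to MPa, then σ and n for each:
  alloy F: E = 70.05, α = 22.9, σ_y = 390.0 → σ = 114 MPa, n = 3.43
  alloy U: E = 407.0, α = 4.52, σ_y = 584.7 → σ = 131 MPa, n = 4.48
  alloy S: E = 27.32, α = 21.7, σ_y = 220.0 → σ = 42.1 MPa, n = 5.23
  alloy D: E = 70.30, α = 8.87, σ_y = 42.50 → σ = 44.3 MPa, n = 0.960
The minimum is alloy D at n = 0.960.

alloy D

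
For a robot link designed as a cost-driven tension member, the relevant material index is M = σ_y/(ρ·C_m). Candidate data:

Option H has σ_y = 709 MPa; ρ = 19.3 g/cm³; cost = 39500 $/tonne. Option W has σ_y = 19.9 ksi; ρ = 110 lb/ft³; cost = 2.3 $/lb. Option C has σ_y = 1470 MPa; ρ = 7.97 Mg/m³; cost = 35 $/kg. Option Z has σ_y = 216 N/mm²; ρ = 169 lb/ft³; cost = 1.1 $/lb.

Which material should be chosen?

In SI units:
  option H: σ_y = 709.0 MPa, ρ = 19300 kg/m³, cost = 39.50 $/kg
  option W: σ_y = 137.2 MPa, ρ = 1762 kg/m³, cost = 5.071 $/kg
  option C: σ_y = 1470 MPa, ρ = 7970 kg/m³, cost = 35.00 $/kg
  option Z: σ_y = 216.0 MPa, ρ = 2707 kg/m³, cost = 2.425 $/kg
  option Z: M = 32.9 kN·m per $
  option W: M = 15.4 kN·m per $
  option C: M = 5.27 kN·m per $
  option H: M = 0.930 kN·m per $
The maximum is for option Z.

option Z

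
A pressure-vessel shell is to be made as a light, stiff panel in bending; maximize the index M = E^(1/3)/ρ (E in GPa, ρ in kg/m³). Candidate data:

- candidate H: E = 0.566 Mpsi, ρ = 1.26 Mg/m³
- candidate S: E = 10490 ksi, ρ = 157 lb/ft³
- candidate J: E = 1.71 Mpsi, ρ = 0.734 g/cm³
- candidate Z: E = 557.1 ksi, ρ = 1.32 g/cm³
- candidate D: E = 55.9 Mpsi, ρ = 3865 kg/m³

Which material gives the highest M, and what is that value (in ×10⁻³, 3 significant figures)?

candidate J, M = 3.10×10⁻³

Convert each candidate to consistent units, then evaluate M:
  candidate H: E = 3.902 GPa, ρ = 1260 kg/m³
  candidate S: E = 72.33 GPa, ρ = 2515 kg/m³
  candidate J: E = 11.79 GPa, ρ = 734.0 kg/m³
  candidate Z: E = 3.841 GPa, ρ = 1320 kg/m³
  candidate D: E = 385.4 GPa, ρ = 3865 kg/m³
  candidate J: M = 3.10×10⁻³
  candidate D: M = 1.88×10⁻³
  candidate S: M = 1.66×10⁻³
  candidate H: M = 1.25×10⁻³
  candidate Z: M = 1.19×10⁻³
The maximum is for candidate J.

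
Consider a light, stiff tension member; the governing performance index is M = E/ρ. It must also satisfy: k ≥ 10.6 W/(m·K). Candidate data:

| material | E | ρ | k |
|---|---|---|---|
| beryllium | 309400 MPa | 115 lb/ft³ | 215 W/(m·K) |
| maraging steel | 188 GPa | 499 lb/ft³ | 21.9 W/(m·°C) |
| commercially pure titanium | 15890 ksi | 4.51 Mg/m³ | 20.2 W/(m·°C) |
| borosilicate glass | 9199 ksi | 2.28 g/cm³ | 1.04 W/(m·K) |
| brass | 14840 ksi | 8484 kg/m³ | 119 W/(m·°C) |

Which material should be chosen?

beryllium

Screen on constraints: k ≥ 10.6 W/(m·K). Survivors: beryllium, maraging steel, commercially pure titanium, brass.
Convert each candidate to consistent units, then evaluate M:
  beryllium: E = 309.4 GPa, ρ = 1842 kg/m³
  maraging steel: E = 188.0 GPa, ρ = 7993 kg/m³
  commercially pure titanium: E = 109.6 GPa, ρ = 4510 kg/m³
  brass: E = 102.3 GPa, ρ = 8484 kg/m³
  beryllium: M = 168 MN·m/kg
  commercially pure titanium: M = 24.3 MN·m/kg
  maraging steel: M = 23.5 MN·m/kg
  brass: M = 12.1 MN·m/kg
Beryllium ranks first.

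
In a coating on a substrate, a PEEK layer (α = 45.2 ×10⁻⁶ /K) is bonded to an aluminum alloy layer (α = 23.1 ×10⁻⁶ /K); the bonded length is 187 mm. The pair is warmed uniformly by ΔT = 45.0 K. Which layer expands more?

PEEK

α(PEEK) = 45.2×10⁻⁶/K vs α(aluminum alloy) = 23.1×10⁻⁶/K.
Higher α expands more for the same ΔT: PEEK.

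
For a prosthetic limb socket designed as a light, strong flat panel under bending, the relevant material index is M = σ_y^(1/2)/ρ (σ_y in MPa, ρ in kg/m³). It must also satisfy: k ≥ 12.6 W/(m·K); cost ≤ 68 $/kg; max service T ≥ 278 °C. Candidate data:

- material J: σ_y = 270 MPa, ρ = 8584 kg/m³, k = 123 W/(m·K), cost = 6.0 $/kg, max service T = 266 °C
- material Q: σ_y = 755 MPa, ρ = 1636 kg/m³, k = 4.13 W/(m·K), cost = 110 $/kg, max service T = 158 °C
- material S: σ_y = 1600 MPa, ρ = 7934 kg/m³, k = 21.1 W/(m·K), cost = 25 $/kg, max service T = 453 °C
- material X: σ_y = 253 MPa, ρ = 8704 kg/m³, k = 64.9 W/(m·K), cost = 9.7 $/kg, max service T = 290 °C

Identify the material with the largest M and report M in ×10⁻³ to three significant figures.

material S, M = 5.04×10⁻³

Screen on constraints: k ≥ 12.6 W/(m·K); cost ≤ 68 $/kg; max service T ≥ 278 °C. Survivors: material S, material X.
Per-candidate index values:
  material S: M = 5.04×10⁻³
  material X: M = 1.83×10⁻³
Material S ranks first.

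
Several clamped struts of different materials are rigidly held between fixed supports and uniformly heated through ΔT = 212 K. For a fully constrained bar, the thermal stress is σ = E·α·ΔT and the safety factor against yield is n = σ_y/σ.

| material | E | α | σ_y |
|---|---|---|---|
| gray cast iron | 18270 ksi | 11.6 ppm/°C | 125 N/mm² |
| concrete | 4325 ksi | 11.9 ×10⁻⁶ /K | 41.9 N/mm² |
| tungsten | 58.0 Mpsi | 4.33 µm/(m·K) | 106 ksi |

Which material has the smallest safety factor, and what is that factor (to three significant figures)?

gray cast iron, n = 0.404

With everything in SI (GPa, ×10⁻⁶/K, MPa):
  gray cast iron: E = 126.0, α = 11.6, σ_y = 125.0 → σ = 310 MPa, n = 0.404
  concrete: E = 29.82, α = 11.9, σ_y = 41.90 → σ = 75.2 MPa, n = 0.557
  tungsten: E = 399.9, α = 4.33, σ_y = 730.8 → σ = 367 MPa, n = 1.99
The minimum is gray cast iron at n = 0.404.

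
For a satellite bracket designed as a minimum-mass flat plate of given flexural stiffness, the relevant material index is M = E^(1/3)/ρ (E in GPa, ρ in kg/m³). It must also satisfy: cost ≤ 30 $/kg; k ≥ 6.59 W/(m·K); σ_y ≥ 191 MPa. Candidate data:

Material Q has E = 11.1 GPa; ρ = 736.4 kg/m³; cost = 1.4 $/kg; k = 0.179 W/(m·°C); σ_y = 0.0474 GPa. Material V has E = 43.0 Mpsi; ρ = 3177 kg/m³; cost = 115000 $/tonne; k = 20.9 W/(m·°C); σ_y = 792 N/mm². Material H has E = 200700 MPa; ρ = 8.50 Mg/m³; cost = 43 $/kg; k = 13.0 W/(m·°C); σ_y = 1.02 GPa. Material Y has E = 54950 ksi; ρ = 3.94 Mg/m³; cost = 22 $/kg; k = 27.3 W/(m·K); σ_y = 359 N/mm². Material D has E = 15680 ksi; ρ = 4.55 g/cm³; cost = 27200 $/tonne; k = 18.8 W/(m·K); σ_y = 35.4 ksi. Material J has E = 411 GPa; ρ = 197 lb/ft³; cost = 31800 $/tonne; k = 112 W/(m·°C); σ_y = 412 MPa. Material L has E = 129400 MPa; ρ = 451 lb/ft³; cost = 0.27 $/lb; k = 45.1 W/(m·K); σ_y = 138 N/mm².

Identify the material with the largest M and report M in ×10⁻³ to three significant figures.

material Y, M = 1.84×10⁻³

Screen on constraints: cost ≤ 30 $/kg; k ≥ 6.59 W/(m·K); σ_y ≥ 191 MPa. Survivors: material Y, material D.
Convert each candidate to consistent units, then evaluate M:
  material Y: E = 378.9 GPa, ρ = 3940 kg/m³
  material D: E = 108.1 GPa, ρ = 4550 kg/m³
  material Y: M = 1.84×10⁻³
  material D: M = 1.05×10⁻³
Highest index: material Y.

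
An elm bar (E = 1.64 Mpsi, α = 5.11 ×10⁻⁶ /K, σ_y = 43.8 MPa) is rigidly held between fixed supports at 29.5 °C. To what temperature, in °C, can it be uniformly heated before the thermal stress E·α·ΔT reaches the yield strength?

E = 1.64 Mpsi = 11.31 GPa.
E·α·ΔT = 43.80 MPa ⇒ ΔT = 43.80 / (11.31×10³ × 5.11×10⁻⁶) = 758.0 K.
T = 29.5 + 758.0 = 787.5 °C.

788 °C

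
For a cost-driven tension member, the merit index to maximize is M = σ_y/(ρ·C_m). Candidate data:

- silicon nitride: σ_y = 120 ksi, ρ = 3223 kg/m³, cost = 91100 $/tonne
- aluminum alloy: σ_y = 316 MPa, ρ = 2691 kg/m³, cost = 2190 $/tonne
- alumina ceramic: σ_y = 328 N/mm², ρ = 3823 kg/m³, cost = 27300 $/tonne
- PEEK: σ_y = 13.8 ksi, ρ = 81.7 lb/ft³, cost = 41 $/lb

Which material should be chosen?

Normalizing units and computing the index:
  silicon nitride: σ_y = 827.4 MPa, ρ = 3223 kg/m³, cost = 91.10 $/kg
  aluminum alloy: σ_y = 316.0 MPa, ρ = 2691 kg/m³, cost = 2.190 $/kg
  alumina ceramic: σ_y = 328.0 MPa, ρ = 3823 kg/m³, cost = 27.30 $/kg
  PEEK: σ_y = 95.15 MPa, ρ = 1309 kg/m³, cost = 90.39 $/kg
  aluminum alloy: M = 53.6 kN·m per $
  alumina ceramic: M = 3.14 kN·m per $
  silicon nitride: M = 2.82 kN·m per $
  PEEK: M = 0.804 kN·m per $
Aluminum alloy has the largest M.

aluminum alloy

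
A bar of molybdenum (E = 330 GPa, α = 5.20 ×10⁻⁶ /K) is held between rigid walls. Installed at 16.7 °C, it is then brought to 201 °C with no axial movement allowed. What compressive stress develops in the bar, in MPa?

316 MPa

ΔT = 184.3 K. Constrained thermal stress σ = E·α·ΔT = 330.0×10³ MPa × 5.20×10⁻⁶ × 184.3 = 316 MPa (compressive).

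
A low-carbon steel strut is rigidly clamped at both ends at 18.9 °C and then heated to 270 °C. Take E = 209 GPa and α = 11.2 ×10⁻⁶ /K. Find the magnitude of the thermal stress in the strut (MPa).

ΔT = 251.1 K. Constrained thermal stress σ = E·α·ΔT = 209.0×10³ MPa × 11.2×10⁻⁶ × 251.1 = 588 MPa (compressive).

588 MPa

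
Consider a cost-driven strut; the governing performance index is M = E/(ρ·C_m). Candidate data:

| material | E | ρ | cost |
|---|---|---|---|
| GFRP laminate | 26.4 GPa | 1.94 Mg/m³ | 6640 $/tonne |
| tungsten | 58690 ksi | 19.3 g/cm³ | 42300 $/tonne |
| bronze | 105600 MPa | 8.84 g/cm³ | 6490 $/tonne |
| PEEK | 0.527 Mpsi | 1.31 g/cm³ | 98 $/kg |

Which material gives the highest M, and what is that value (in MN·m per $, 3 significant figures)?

After converting to SI:
  GFRP laminate: E = 26.40 GPa, ρ = 1940 kg/m³, cost = 6.640 $/kg
  tungsten: E = 404.7 GPa, ρ = 19300 kg/m³, cost = 42.30 $/kg
  bronze: E = 105.6 GPa, ρ = 8840 kg/m³, cost = 6.490 $/kg
  PEEK: E = 3.634 GPa, ρ = 1310 kg/m³, cost = 98.00 $/kg
  GFRP laminate: M = 2.05 MN·m per $
  bronze: M = 1.84 MN·m per $
  tungsten: M = 0.496 MN·m per $
  PEEK: M = 0.0283 MN·m per $
GFRP laminate has the largest M.

GFRP laminate, M = 2.05 MN·m per $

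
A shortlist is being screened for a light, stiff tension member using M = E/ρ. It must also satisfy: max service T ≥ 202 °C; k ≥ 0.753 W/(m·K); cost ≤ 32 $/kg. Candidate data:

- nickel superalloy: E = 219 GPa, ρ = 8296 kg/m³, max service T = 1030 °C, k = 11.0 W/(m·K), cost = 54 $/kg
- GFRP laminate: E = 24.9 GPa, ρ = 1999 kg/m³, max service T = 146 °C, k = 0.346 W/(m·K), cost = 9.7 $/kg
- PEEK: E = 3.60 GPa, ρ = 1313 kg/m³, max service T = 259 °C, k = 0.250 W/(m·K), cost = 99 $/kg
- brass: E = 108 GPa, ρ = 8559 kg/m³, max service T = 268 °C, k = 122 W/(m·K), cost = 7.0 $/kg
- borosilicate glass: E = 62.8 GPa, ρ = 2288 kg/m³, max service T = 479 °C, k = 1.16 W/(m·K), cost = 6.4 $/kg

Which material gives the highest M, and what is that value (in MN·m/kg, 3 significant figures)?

Screen on constraints: max service T ≥ 202 °C; k ≥ 0.753 W/(m·K); cost ≤ 32 $/kg. Survivors: brass, borosilicate glass.
Computing M directly (units already consistent):
  borosilicate glass: M = 27.4 MN·m/kg
  brass: M = 12.6 MN·m/kg
The maximum is for borosilicate glass.

borosilicate glass, M = 27.4 MN·m/kg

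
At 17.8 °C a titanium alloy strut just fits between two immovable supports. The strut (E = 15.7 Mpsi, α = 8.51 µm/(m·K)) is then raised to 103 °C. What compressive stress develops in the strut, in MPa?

E = 15.7 Mpsi = 108.2 GPa.
ΔT = 85.20 K. Constrained thermal stress σ = E·α·ΔT = 108.2×10³ MPa × 8.51×10⁻⁶ × 85.20 = 78.5 MPa (compressive).

78.5 MPa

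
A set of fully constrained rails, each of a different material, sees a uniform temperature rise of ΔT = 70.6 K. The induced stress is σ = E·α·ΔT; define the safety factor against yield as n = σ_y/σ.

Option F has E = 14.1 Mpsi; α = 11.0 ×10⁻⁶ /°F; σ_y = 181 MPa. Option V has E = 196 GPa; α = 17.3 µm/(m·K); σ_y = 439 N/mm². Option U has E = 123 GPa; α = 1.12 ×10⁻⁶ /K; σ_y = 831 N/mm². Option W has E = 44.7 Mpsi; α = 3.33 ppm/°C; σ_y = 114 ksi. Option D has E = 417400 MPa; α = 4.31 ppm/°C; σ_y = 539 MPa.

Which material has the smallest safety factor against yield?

Per material, after unit conversion:
  option F: E = 97.22, α = 19.8, σ_y = 181.0 → σ = 136 MPa, n = 1.33
  option V: E = 196.0, α = 17.3, σ_y = 439.0 → σ = 239 MPa, n = 1.83
  option U: E = 123.0, α = 1.12, σ_y = 831.0 → σ = 9.73 MPa, n = 85.4
  option W: E = 308.2, α = 3.33, σ_y = 786.0 → σ = 72.5 MPa, n = 10.8
  option D: E = 417.4, α = 4.31, σ_y = 539.0 → σ = 127 MPa, n = 4.24
Smallest n: option F with n = 1.33.

option F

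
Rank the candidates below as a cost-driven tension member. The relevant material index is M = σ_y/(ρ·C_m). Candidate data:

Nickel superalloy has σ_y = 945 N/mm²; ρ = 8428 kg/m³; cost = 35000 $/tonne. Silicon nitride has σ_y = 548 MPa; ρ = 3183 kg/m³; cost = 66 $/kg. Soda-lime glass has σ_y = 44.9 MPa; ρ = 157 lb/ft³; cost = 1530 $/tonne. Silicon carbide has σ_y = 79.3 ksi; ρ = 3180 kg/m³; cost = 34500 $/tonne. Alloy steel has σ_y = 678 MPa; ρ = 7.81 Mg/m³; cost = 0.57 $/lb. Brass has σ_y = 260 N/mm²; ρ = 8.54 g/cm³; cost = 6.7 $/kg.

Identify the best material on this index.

Normalizing units and computing the index:
  nickel superalloy: σ_y = 945.0 MPa, ρ = 8428 kg/m³, cost = 35.00 $/kg
  silicon nitride: σ_y = 548.0 MPa, ρ = 3183 kg/m³, cost = 66.00 $/kg
  soda-lime glass: σ_y = 44.90 MPa, ρ = 2515 kg/m³, cost = 1.530 $/kg
  silicon carbide: σ_y = 546.8 MPa, ρ = 3180 kg/m³, cost = 34.50 $/kg
  alloy steel: σ_y = 678.0 MPa, ρ = 7810 kg/m³, cost = 1.257 $/kg
  brass: σ_y = 260.0 MPa, ρ = 8540 kg/m³, cost = 6.700 $/kg
  alloy steel: M = 69.1 kN·m per $
  soda-lime glass: M = 11.7 kN·m per $
  silicon carbide: M = 4.98 kN·m per $
  brass: M = 4.54 kN·m per $
  nickel superalloy: M = 3.20 kN·m per $
  silicon nitride: M = 2.61 kN·m per $
The maximum is for alloy steel.

alloy steel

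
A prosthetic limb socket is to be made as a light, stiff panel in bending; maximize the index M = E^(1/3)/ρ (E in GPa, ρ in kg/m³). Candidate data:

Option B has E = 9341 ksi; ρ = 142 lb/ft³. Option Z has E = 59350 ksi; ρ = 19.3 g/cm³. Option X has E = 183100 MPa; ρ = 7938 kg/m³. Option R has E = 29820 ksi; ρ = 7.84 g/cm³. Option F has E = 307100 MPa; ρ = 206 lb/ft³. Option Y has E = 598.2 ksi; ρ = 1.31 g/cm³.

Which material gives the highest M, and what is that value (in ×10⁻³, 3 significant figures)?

option F, M = 2.04×10⁻³

Putting every candidate on a common basis:
  option B: E = 64.40 GPa, ρ = 2275 kg/m³
  option Z: E = 409.2 GPa, ρ = 19300 kg/m³
  option X: E = 183.1 GPa, ρ = 7938 kg/m³
  option R: E = 205.6 GPa, ρ = 7840 kg/m³
  option F: E = 307.1 GPa, ρ = 3300 kg/m³
  option Y: E = 4.124 GPa, ρ = 1310 kg/m³
  option F: M = 2.04×10⁻³
  option B: M = 1.76×10⁻³
  option Y: M = 1.22×10⁻³
  option R: M = 0.753×10⁻³
  option X: M = 0.715×10⁻³
  option Z: M = 0.385×10⁻³
The maximum is for option F.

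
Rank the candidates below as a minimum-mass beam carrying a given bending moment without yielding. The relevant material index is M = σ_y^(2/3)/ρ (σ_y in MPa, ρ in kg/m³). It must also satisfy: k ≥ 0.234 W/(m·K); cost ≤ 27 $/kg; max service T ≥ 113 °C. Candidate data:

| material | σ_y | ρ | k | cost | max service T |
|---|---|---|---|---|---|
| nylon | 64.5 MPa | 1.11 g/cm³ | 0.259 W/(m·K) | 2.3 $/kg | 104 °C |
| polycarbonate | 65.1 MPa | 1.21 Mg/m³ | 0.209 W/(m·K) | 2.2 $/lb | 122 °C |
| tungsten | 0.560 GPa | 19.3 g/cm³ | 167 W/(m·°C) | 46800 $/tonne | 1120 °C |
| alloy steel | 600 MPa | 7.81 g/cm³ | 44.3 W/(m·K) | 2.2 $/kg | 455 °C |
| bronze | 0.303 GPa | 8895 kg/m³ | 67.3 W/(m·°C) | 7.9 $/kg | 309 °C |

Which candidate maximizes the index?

Screen on constraints: k ≥ 0.234 W/(m·K); cost ≤ 27 $/kg; max service T ≥ 113 °C. Survivors: alloy steel, bronze.
Convert each candidate to consistent units, then evaluate M:
  alloy steel: σ_y = 600.0 MPa, ρ = 7810 kg/m³
  bronze: σ_y = 303.0 MPa, ρ = 8895 kg/m³
  alloy steel: M = 9.11×10⁻³
  bronze: M = 5.07×10⁻³
Alloy steel has the largest M.

alloy steel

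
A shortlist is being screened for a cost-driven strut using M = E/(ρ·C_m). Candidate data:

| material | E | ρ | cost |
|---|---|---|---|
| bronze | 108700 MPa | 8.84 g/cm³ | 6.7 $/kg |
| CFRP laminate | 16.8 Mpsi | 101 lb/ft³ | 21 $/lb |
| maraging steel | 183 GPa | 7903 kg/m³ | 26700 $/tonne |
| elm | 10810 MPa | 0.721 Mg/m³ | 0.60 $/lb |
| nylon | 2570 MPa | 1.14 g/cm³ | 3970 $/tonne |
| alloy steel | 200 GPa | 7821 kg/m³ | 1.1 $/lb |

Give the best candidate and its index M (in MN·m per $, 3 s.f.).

elm, M = 11.3 MN·m per $

Normalizing units and computing the index:
  bronze: E = 108.7 GPa, ρ = 8840 kg/m³, cost = 6.700 $/kg
  CFRP laminate: E = 115.8 GPa, ρ = 1618 kg/m³, cost = 46.30 $/kg
  maraging steel: E = 183.0 GPa, ρ = 7903 kg/m³, cost = 26.70 $/kg
  elm: E = 10.81 GPa, ρ = 721.0 kg/m³, cost = 1.323 $/kg
  nylon: E = 2.570 GPa, ρ = 1140 kg/m³, cost = 3.970 $/kg
  alloy steel: E = 200.0 GPa, ρ = 7821 kg/m³, cost = 2.425 $/kg
  elm: M = 11.3 MN·m per $
  alloy steel: M = 10.5 MN·m per $
  bronze: M = 1.84 MN·m per $
  CFRP laminate: M = 1.55 MN·m per $
  maraging steel: M = 0.867 MN·m per $
  nylon: M = 0.568 MN·m per $
Highest index: elm.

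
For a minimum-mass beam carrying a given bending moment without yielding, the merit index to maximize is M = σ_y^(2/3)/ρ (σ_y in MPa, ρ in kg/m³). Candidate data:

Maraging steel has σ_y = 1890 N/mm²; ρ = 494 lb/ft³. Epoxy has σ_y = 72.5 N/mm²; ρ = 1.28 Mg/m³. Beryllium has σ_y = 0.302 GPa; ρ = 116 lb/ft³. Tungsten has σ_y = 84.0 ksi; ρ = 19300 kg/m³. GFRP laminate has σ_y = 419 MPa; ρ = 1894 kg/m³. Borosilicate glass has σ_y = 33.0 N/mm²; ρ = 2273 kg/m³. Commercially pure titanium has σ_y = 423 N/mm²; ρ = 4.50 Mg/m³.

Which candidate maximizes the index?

GFRP laminate

Normalizing units and computing the index:
  maraging steel: σ_y = 1890 MPa, ρ = 7913 kg/m³
  epoxy: σ_y = 72.50 MPa, ρ = 1280 kg/m³
  beryllium: σ_y = 302.0 MPa, ρ = 1858 kg/m³
  tungsten: σ_y = 579.2 MPa, ρ = 19300 kg/m³
  GFRP laminate: σ_y = 419.0 MPa, ρ = 1894 kg/m³
  borosilicate glass: σ_y = 33.00 MPa, ρ = 2273 kg/m³
  commercially pure titanium: σ_y = 423.0 MPa, ρ = 4500 kg/m³
  GFRP laminate: M = 29.6×10⁻³
  beryllium: M = 24.2×10⁻³
  maraging steel: M = 19.3×10⁻³
  epoxy: M = 13.6×10⁻³
  commercially pure titanium: M = 12.5×10⁻³
  borosilicate glass: M = 4.53×10⁻³
  tungsten: M = 3.60×10⁻³
GFRP laminate has the largest M.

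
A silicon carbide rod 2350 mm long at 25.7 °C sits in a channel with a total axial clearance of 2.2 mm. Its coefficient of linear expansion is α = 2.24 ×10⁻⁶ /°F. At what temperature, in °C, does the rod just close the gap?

258 °C

α = 2.24×10⁻⁶/°F × 9/5 = 4.03×10⁻⁶/K.
α·L₀·ΔT = 2.2 mm ⇒ ΔT = 2.2 / (4.03×10⁻⁶ × 2350.0) = 232.2 K.
T = 25.7 + 232.2 = 257.9 °C.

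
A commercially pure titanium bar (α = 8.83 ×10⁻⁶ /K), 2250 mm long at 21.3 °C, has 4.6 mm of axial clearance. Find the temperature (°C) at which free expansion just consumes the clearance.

α·L₀·ΔT = 4.6 mm ⇒ ΔT = 4.6 / (8.83×10⁻⁶ × 2250.0) = 231.5 K.
T = 21.3 + 231.5 = 252.8 °C.

253 °C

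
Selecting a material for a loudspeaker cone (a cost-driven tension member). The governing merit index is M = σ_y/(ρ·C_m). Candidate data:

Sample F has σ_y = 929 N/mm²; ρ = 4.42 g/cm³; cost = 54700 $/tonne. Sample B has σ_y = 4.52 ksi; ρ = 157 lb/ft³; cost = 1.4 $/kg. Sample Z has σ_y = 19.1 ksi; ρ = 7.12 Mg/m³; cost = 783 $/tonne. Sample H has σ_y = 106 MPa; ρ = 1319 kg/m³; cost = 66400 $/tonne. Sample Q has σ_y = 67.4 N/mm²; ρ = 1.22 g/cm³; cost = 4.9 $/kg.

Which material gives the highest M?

Convert each candidate to consistent units, then evaluate M:
  sample F: σ_y = 929.0 MPa, ρ = 4420 kg/m³, cost = 54.70 $/kg
  sample B: σ_y = 31.16 MPa, ρ = 2515 kg/m³, cost = 1.400 $/kg
  sample Z: σ_y = 131.7 MPa, ρ = 7120 kg/m³, cost = 0.7830 $/kg
  sample H: σ_y = 106.0 MPa, ρ = 1319 kg/m³, cost = 66.40 $/kg
  sample Q: σ_y = 67.40 MPa, ρ = 1220 kg/m³, cost = 4.900 $/kg
  sample Z: M = 23.6 kN·m per $
  sample Q: M = 11.3 kN·m per $
  sample B: M = 8.85 kN·m per $
  sample F: M = 3.84 kN·m per $
  sample H: M = 1.21 kN·m per $
Sample Z ranks first.

sample Z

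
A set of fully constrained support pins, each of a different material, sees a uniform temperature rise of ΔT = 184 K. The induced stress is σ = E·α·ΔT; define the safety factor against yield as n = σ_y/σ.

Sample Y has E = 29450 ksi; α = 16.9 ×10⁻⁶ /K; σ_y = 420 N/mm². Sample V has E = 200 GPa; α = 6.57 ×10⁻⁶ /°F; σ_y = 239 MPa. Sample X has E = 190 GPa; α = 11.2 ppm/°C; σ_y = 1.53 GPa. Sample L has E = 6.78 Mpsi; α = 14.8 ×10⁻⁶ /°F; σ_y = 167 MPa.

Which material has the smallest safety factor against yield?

sample V

Per material, after unit conversion:
  sample Y: E = 203.1, α = 16.9, σ_y = 420.0 → σ = 631 MPa, n = 0.665
  sample V: E = 200.0, α = 11.8, σ_y = 239.0 → σ = 435 MPa, n = 0.549
  sample X: E = 190.0, α = 11.2, σ_y = 1530 → σ = 392 MPa, n = 3.91
  sample L: E = 46.75, α = 26.6, σ_y = 167.0 → σ = 229 MPa, n = 0.729
The minimum is sample V at n = 0.549.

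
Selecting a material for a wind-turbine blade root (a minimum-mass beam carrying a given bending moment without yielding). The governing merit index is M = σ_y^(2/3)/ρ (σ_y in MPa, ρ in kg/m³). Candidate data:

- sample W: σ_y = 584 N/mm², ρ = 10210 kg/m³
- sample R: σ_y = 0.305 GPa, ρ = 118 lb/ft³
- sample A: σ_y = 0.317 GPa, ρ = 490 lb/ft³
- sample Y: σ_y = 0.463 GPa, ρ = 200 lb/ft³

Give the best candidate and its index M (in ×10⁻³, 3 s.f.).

In SI units:
  sample W: σ_y = 584.0 MPa, ρ = 10210 kg/m³
  sample R: σ_y = 305.0 MPa, ρ = 1890 kg/m³
  sample A: σ_y = 317.0 MPa, ρ = 7849 kg/m³
  sample Y: σ_y = 463.0 MPa, ρ = 3204 kg/m³
  sample R: M = 24.0×10⁻³
  sample Y: M = 18.7×10⁻³
  sample W: M = 6.84×10⁻³
  sample A: M = 5.92×10⁻³
Sample R ranks first.

sample R, M = 24.0×10⁻³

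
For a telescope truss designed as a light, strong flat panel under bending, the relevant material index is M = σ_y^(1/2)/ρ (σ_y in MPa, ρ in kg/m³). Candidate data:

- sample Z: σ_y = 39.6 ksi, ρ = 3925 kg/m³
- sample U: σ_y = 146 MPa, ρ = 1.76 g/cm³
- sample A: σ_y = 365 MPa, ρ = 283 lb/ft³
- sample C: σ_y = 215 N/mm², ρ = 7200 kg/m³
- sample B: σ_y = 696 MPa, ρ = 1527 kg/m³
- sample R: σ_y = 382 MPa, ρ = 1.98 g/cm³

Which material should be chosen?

sample B

Normalizing units and computing the index:
  sample Z: σ_y = 273.0 MPa, ρ = 3925 kg/m³
  sample U: σ_y = 146.0 MPa, ρ = 1760 kg/m³
  sample A: σ_y = 365.0 MPa, ρ = 4533 kg/m³
  sample C: σ_y = 215.0 MPa, ρ = 7200 kg/m³
  sample B: σ_y = 696.0 MPa, ρ = 1527 kg/m³
  sample R: σ_y = 382.0 MPa, ρ = 1980 kg/m³
  sample B: M = 17.3×10⁻³
  sample R: M = 9.87×10⁻³
  sample U: M = 6.87×10⁻³
  sample A: M = 4.21×10⁻³
  sample Z: M = 4.21×10⁻³
  sample C: M = 2.04×10⁻³
Sample B ranks first.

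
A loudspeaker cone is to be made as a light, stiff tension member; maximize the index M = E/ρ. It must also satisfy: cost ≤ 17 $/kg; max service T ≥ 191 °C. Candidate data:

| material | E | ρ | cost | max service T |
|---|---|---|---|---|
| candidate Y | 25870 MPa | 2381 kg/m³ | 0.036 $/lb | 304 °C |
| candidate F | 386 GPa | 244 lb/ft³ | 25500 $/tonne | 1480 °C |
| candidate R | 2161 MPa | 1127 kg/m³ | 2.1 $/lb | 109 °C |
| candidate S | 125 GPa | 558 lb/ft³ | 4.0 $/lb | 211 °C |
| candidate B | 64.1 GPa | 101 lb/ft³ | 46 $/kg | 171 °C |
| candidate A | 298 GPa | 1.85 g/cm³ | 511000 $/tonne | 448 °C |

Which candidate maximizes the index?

Screen on constraints: cost ≤ 17 $/kg; max service T ≥ 191 °C. Survivors: candidate Y, candidate S.
Normalizing units and computing the index:
  candidate Y: E = 25.87 GPa, ρ = 2381 kg/m³
  candidate S: E = 125.0 GPa, ρ = 8938 kg/m³
  candidate S: M = 14.0 MN·m/kg
  candidate Y: M = 10.9 MN·m/kg
Candidate S ranks first.

candidate S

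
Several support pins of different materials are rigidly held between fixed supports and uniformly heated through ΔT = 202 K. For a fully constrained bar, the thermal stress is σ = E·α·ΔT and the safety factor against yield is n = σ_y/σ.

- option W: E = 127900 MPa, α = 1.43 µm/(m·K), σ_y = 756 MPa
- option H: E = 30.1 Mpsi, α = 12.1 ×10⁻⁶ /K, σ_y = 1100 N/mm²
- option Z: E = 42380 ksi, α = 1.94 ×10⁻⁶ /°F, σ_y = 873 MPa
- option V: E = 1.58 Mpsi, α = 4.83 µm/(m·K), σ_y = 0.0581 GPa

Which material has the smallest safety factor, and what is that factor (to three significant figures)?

option H, n = 2.17

With everything in SI (GPa, ×10⁻⁶/K, MPa):
  option W: E = 127.9, α = 1.43, σ_y = 756.0 → σ = 36.9 MPa, n = 20.5
  option H: E = 207.5, α = 12.1, σ_y = 1100 → σ = 507 MPa, n = 2.17
  option Z: E = 292.2, α = 3.49, σ_y = 873.0 → σ = 206 MPa, n = 4.24
  option V: E = 10.89, α = 4.83, σ_y = 58.10 → σ = 10.6 MPa, n = 5.47
Option H has the lowest safety factor, n = 2.17.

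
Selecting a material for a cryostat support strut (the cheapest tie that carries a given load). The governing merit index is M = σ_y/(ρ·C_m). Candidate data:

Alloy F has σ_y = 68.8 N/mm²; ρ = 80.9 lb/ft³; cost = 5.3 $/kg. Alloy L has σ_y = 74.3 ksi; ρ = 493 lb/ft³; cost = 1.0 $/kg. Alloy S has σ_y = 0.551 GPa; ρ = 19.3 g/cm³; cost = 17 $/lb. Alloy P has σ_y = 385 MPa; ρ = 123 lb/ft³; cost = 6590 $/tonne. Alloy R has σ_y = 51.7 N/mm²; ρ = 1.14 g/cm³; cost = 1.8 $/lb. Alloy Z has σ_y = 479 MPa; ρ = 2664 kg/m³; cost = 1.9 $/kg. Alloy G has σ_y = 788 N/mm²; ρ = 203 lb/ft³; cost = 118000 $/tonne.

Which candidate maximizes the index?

Convert each candidate to consistent units, then evaluate M:
  alloy F: σ_y = 68.80 MPa, ρ = 1296 kg/m³, cost = 5.300 $/kg
  alloy L: σ_y = 512.3 MPa, ρ = 7897 kg/m³, cost = 1.000 $/kg
  alloy S: σ_y = 551.0 MPa, ρ = 19300 kg/m³, cost = 37.48 $/kg
  alloy P: σ_y = 385.0 MPa, ρ = 1970 kg/m³, cost = 6.590 $/kg
  alloy R: σ_y = 51.70 MPa, ρ = 1140 kg/m³, cost = 3.968 $/kg
  alloy Z: σ_y = 479.0 MPa, ρ = 2664 kg/m³, cost = 1.900 $/kg
  alloy G: σ_y = 788.0 MPa, ρ = 3252 kg/m³, cost = 118.0 $/kg
  alloy Z: M = 94.6 kN·m per $
  alloy L: M = 64.9 kN·m per $
  alloy P: M = 29.7 kN·m per $
  alloy R: M = 11.4 kN·m per $
  alloy F: M = 10.0 kN·m per $
  alloy G: M = 2.05 kN·m per $
  alloy S: M = 0.762 kN·m per $
Highest index: alloy Z.

alloy Z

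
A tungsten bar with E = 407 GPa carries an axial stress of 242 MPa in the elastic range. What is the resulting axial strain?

5.95×10⁻⁴

ε = σ/E = 242 / 407000 = 5.95×10⁻⁴.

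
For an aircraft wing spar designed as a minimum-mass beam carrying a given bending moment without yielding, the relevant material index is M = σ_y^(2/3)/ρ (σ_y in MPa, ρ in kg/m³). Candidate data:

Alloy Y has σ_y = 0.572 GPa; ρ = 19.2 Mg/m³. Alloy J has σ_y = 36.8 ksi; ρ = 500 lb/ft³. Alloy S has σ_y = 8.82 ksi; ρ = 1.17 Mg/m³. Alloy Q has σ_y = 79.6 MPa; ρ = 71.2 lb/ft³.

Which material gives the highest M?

Normalizing units and computing the index:
  alloy Y: σ_y = 572.0 MPa, ρ = 19200 kg/m³
  alloy J: σ_y = 253.7 MPa, ρ = 8009 kg/m³
  alloy S: σ_y = 60.81 MPa, ρ = 1170 kg/m³
  alloy Q: σ_y = 79.60 MPa, ρ = 1141 kg/m³
  alloy Q: M = 16.2×10⁻³
  alloy S: M = 13.2×10⁻³
  alloy J: M = 5.00×10⁻³
  alloy Y: M = 3.59×10⁻³
Alloy Q ranks first.

alloy Q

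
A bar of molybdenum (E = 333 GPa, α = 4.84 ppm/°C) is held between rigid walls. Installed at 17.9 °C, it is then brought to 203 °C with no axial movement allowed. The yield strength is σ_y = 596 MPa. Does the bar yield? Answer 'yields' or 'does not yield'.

ΔT = 185.1 K. Constrained thermal stress σ = E·α·ΔT = 333.0×10³ MPa × 4.84×10⁻⁶ × 185.1 = 298 MPa (compressive).
Compare to σ_y = 596 MPa: σ < σ_y, so it does not yield.

does not yield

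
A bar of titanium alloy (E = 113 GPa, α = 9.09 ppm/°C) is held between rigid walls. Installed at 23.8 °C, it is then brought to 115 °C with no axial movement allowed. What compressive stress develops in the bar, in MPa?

ΔT = 91.20 K. Constrained thermal stress σ = E·α·ΔT = 113.0×10³ MPa × 9.09×10⁻⁶ × 91.20 = 93.7 MPa (compressive).

93.7 MPa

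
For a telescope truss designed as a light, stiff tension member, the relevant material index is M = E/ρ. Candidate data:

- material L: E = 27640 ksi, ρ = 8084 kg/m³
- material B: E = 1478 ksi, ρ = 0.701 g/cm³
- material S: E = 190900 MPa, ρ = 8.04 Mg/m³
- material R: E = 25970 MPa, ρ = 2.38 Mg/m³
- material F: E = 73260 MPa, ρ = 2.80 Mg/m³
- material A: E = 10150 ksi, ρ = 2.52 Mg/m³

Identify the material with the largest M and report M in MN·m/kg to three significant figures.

material A, M = 27.8 MN·m/kg

In SI units:
  material L: E = 190.6 GPa, ρ = 8084 kg/m³
  material B: E = 10.19 GPa, ρ = 701.0 kg/m³
  material S: E = 190.9 GPa, ρ = 8040 kg/m³
  material R: E = 25.97 GPa, ρ = 2380 kg/m³
  material F: E = 73.26 GPa, ρ = 2800 kg/m³
  material A: E = 69.98 GPa, ρ = 2520 kg/m³
  material A: M = 27.8 MN·m/kg
  material F: M = 26.2 MN·m/kg
  material S: M = 23.7 MN·m/kg
  material L: M = 23.6 MN·m/kg
  material B: M = 14.5 MN·m/kg
  material R: M = 10.9 MN·m/kg
Material A has the largest M.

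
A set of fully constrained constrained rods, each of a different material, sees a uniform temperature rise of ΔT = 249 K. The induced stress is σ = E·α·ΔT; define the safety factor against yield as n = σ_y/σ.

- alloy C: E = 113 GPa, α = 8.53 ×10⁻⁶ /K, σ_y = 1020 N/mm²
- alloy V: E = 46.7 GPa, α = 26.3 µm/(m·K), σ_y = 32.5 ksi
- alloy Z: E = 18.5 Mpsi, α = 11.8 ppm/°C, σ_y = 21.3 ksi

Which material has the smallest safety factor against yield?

With everything in SI (GPa, ×10⁻⁶/K, MPa):
  alloy C: E = 113.0, α = 8.53, σ_y = 1020 → σ = 240 MPa, n = 4.25
  alloy V: E = 46.70, α = 26.3, σ_y = 224.1 → σ = 306 MPa, n = 0.733
  alloy Z: E = 127.6, α = 11.8, σ_y = 146.9 → σ = 375 MPa, n = 0.392
The minimum is alloy Z at n = 0.392.

alloy Z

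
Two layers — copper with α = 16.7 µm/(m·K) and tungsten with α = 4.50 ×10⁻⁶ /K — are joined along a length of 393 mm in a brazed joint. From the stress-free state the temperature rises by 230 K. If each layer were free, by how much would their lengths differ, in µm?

1100 µm

Δα = |16.7 − 4.50|×10⁻⁶/K = 12.2×10⁻⁶/K.
ΔL_mismatch = Δα·L·ΔT = 12.2×10⁻⁶ × 393.0 mm × 230.0 K = 1100 µm.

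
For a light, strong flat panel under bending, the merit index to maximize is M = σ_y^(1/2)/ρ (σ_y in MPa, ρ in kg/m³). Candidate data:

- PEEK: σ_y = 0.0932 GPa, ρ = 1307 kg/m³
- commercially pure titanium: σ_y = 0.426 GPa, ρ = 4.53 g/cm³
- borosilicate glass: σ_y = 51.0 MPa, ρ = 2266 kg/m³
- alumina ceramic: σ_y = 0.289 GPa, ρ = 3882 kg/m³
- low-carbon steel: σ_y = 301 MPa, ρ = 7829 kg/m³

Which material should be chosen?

After converting to SI:
  PEEK: σ_y = 93.20 MPa, ρ = 1307 kg/m³
  commercially pure titanium: σ_y = 426.0 MPa, ρ = 4530 kg/m³
  borosilicate glass: σ_y = 51.00 MPa, ρ = 2266 kg/m³
  alumina ceramic: σ_y = 289.0 MPa, ρ = 3882 kg/m³
  low-carbon steel: σ_y = 301.0 MPa, ρ = 7829 kg/m³
  PEEK: M = 7.39×10⁻³
  commercially pure titanium: M = 4.56×10⁻³
  alumina ceramic: M = 4.38×10⁻³
  borosilicate glass: M = 3.15×10⁻³
  low-carbon steel: M = 2.22×10⁻³
Highest index: PEEK.

PEEK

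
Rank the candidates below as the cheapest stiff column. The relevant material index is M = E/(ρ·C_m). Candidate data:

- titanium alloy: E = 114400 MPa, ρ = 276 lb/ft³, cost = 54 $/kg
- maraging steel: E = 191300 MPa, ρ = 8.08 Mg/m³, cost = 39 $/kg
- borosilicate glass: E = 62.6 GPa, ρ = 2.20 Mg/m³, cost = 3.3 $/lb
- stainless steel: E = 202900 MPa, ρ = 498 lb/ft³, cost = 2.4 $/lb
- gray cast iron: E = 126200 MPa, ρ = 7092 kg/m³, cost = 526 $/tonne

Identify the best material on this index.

gray cast iron

Convert each candidate to consistent units, then evaluate M:
  titanium alloy: E = 114.4 GPa, ρ = 4421 kg/m³, cost = 54.00 $/kg
  maraging steel: E = 191.3 GPa, ρ = 8080 kg/m³, cost = 39.00 $/kg
  borosilicate glass: E = 62.60 GPa, ρ = 2200 kg/m³, cost = 7.275 $/kg
  stainless steel: E = 202.9 GPa, ρ = 7977 kg/m³, cost = 5.291 $/kg
  gray cast iron: E = 126.2 GPa, ρ = 7092 kg/m³, cost = 0.5260 $/kg
  gray cast iron: M = 33.8 MN·m per $
  stainless steel: M = 4.81 MN·m per $
  borosilicate glass: M = 3.91 MN·m per $
  maraging steel: M = 0.607 MN·m per $
  titanium alloy: M = 0.479 MN·m per $
Highest index: gray cast iron.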